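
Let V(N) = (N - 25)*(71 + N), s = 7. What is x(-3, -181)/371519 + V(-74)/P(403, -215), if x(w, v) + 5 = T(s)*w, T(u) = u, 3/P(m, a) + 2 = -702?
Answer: -25893388250/371519 ≈ -69696.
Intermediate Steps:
P(m, a) = -3/704 (P(m, a) = 3/(-2 - 702) = 3/(-704) = 3*(-1/704) = -3/704)
V(N) = (-25 + N)*(71 + N)
x(w, v) = -5 + 7*w
x(-3, -181)/371519 + V(-74)/P(403, -215) = (-5 + 7*(-3))/371519 + (-1775 + (-74)² + 46*(-74))/(-3/704) = (-5 - 21)*(1/371519) + (-1775 + 5476 - 3404)*(-704/3) = -26*1/371519 + 297*(-704/3) = -26/371519 - 69696 = -25893388250/371519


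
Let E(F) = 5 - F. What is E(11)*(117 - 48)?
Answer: -414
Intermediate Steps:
E(11)*(117 - 48) = (5 - 1*11)*(117 - 48) = (5 - 11)*69 = -6*69 = -414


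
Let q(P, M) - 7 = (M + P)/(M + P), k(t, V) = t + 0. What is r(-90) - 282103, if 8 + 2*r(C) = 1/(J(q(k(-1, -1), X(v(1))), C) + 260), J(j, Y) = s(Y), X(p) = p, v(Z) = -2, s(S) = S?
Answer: -95916379/340 ≈ -2.8211e+5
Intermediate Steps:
k(t, V) = t
q(P, M) = 8 (q(P, M) = 7 + (M + P)/(M + P) = 7 + 1 = 8)
J(j, Y) = Y
r(C) = -4 + 1/(2*(260 + C)) (r(C) = -4 + 1/(2*(C + 260)) = -4 + 1/(2*(260 + C)))
r(-90) - 282103 = (-2079 - 8*(-90))/(2*(260 - 90)) - 282103 = (½)*(-2079 + 720)/170 - 282103 = (½)*(1/170)*(-1359) - 282103 = -1359/340 - 282103 = -95916379/340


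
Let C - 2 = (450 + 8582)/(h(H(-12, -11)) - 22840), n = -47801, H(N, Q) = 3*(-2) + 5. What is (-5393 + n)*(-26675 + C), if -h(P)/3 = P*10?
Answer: 16182151048714/11405 ≈ 1.4189e+9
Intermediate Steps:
H(N, Q) = -1 (H(N, Q) = -6 + 5 = -1)
h(P) = -30*P (h(P) = -3*P*10 = -30*P)
C = 18294/11405 (C = 2 + (450 + 8582)/(-30*(-1) - 22840) = 2 + 9032/(30 - 22840) = 2 + 9032/(-22810) = 2 + 9032*(-1/22810) = 2 - 4516/11405 = 18294/11405 ≈ 1.6040)
(-5393 + n)*(-26675 + C) = (-5393 - 47801)*(-26675 + 18294/11405) = -53194*(-304210081/11405) = 16182151048714/11405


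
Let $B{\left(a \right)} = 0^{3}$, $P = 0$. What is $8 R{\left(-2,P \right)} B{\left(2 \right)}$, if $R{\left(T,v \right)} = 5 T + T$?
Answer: $0$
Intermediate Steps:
$R{\left(T,v \right)} = 6 T$
$B{\left(a \right)} = 0$
$8 R{\left(-2,P \right)} B{\left(2 \right)} = 8 \cdot 6 \left(-2\right) 0 = 8 \left(-12\right) 0 = \left(-96\right) 0 = 0$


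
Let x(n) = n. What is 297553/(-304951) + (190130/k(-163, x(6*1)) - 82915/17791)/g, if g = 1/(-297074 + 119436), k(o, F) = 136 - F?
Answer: -18265468682032932843/70529982133 ≈ -2.5897e+8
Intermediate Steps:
g = -1/177638 (g = 1/(-177638) = -1/177638 ≈ -5.6294e-6)
297553/(-304951) + (190130/k(-163, x(6*1)) - 82915/17791)/g = 297553/(-304951) + (190130/(136 - 6) - 82915/17791)/(-1/177638) = 297553*(-1/304951) + (190130/(136 - 1*6) - 82915*1/17791)*(-177638) = -297553/304951 + (190130/(136 - 6) - 82915/17791)*(-177638) = -297553/304951 + (190130/130 - 82915/17791)*(-177638) = -297553/304951 + (190130*(1/130) - 82915/17791)*(-177638) = -297553/304951 + (19013/13 - 82915/17791)*(-177638) = -297553/304951 + (337182388/231283)*(-177638) = -297553/304951 - 59896405039544/231283 = -18265468682032932843/70529982133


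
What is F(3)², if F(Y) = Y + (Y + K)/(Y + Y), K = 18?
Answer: 169/4 ≈ 42.250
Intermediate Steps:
F(Y) = Y + (18 + Y)/(2*Y) (F(Y) = Y + (Y + 18)/(Y + Y) = Y + (18 + Y)/((2*Y)) = Y + (18 + Y)*(1/(2*Y)) = Y + (18 + Y)/(2*Y))
F(3)² = (½ + 3 + 9/3)² = (½ + 3 + 9*(⅓))² = (½ + 3 + 3)² = (13/2)² = 169/4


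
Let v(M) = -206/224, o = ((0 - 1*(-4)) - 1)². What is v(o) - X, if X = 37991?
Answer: -4255095/112 ≈ -37992.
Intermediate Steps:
o = 9 (o = ((0 + 4) - 1)² = (4 - 1)² = 3² = 9)
v(M) = -103/112 (v(M) = -206*1/224 = -103/112)
v(o) - X = -103/112 - 1*37991 = -103/112 - 37991 = -4255095/112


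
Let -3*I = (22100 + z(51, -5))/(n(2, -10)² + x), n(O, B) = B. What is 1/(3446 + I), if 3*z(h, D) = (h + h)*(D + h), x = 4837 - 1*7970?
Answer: 3033/10459606 ≈ 0.00028997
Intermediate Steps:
x = -3133 (x = 4837 - 7970 = -3133)
z(h, D) = 2*h*(D + h)/3 (z(h, D) = ((h + h)*(D + h))/3 = ((2*h)*(D + h))/3 = (2*h*(D + h))/3 = 2*h*(D + h)/3)
I = 7888/3033 (I = -(22100 + (⅔)*51*(-5 + 51))/(3*((-10)² - 3133)) = -(22100 + (⅔)*51*46)/(3*(100 - 3133)) = -(22100 + 1564)/(3*(-3033)) = -7888*(-1)/3033 = -⅓*(-7888/1011) = 7888/3033 ≈ 2.6007)
1/(3446 + I) = 1/(3446 + 7888/3033) = 1/(10459606/3033) = 3033/10459606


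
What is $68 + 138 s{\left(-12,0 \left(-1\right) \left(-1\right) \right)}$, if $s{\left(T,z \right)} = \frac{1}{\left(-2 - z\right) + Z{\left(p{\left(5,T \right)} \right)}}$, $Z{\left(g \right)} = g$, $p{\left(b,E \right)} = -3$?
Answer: $\frac{202}{5} \approx 40.4$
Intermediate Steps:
$s{\left(T,z \right)} = \frac{1}{-5 - z}$ ($s{\left(T,z \right)} = \frac{1}{\left(-2 - z\right) - 3} = \frac{1}{-5 - z}$)
$68 + 138 s{\left(-12,0 \left(-1\right) \left(-1\right) \right)} = 68 + 138 \left(- \frac{1}{5 + 0 \left(-1\right) \left(-1\right)}\right) = 68 + 138 \left(- \frac{1}{5 + 0 \left(-1\right)}\right) = 68 + 138 \left(- \frac{1}{5 + 0}\right) = 68 + 138 \left(- \frac{1}{5}\right) = 68 - \frac{138}{5} = \frac{202}{5}$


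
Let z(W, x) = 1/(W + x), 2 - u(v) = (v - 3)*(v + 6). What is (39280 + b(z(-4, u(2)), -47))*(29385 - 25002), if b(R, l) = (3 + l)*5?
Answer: 171199980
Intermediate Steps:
u(v) = 2 - (-3 + v)*(6 + v) (u(v) = 2 - (v - 3)*(v + 6) = 2 - (-3 + v)*(6 + v))
b(R, l) = 15 + 5*l
(39280 + b(z(-4, u(2)), -47))*(29385 - 25002) = (39280 + (15 + 5*(-47)))*(29385 - 25002) = (39280 + (15 - 235))*4383 = (39280 - 220)*4383 = 39060*4383 = 171199980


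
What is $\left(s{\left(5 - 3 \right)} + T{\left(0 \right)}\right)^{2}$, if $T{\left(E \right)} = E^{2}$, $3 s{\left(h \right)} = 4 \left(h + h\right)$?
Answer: $\frac{256}{9} \approx 28.444$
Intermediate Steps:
$s{\left(h \right)} = \frac{8 h}{3}$ ($s{\left(h \right)} = \frac{4 \left(h + h\right)}{3} = \frac{4 \cdot 2 h}{3} = \frac{8 h}{3}$)
$\left(s{\left(5 - 3 \right)} + T{\left(0 \right)}\right)^{2} = \left(\frac{8 \left(5 - 3\right)}{3} + 0^{2}\right)^{2} = \left(\frac{8 \left(5 - 3\right)}{3} + 0\right)^{2} = \left(\frac{8}{3} \cdot 2 + 0\right)^{2} = \left(\frac{16}{3} + 0\right)^{2} = \left(\frac{16}{3}\right)^{2} = \frac{256}{9}$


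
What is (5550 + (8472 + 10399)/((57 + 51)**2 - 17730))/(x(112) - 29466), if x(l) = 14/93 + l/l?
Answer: -1043070299/5540747082 ≈ -0.18825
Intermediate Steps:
x(l) = 107/93 (x(l) = 14*(1/93) + 1 = 14/93 + 1 = 107/93)
(5550 + (8472 + 10399)/((57 + 51)**2 - 17730))/(x(112) - 29466) = (5550 + (8472 + 10399)/((57 + 51)**2 - 17730))/(107/93 - 29466) = (5550 + 18871/(108**2 - 17730))/(-2740231/93) = (5550 + 18871/(11664 - 17730))*(-93/2740231) = (5550 + 18871/(-6066))*(-93/2740231) = (5550 + 18871*(-1/6066))*(-93/2740231) = (5550 - 18871/6066)*(-93/2740231) = (33647429/6066)*(-93/2740231) = -1043070299/5540747082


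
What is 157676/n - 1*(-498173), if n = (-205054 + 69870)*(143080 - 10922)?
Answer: 2225045749660445/4466411768 ≈ 4.9817e+5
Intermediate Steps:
n = -17865647072 (n = -135184*132158 = -17865647072)
157676/n - 1*(-498173) = 157676/(-17865647072) - 1*(-498173) = 157676*(-1/17865647072) + 498173 = -39419/4466411768 + 498173 = 2225045749660445/4466411768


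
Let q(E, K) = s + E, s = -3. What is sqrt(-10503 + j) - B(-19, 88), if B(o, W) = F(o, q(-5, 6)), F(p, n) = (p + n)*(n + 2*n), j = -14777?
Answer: -648 + 8*I*sqrt(395) ≈ -648.0 + 159.0*I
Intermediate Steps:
q(E, K) = -3 + E
F(p, n) = 3*n*(n + p) (F(p, n) = (n + p)*(3*n) = 3*n*(n + p))
B(o, W) = 192 - 24*o (B(o, W) = 3*(-3 - 5)*((-3 - 5) + o) = 3*(-8)*(-8 + o) = 192 - 24*o)
sqrt(-10503 + j) - B(-19, 88) = sqrt(-10503 - 14777) - (192 - 24*(-19)) = sqrt(-25280) - (192 + 456) = 8*I*sqrt(395) - 1*648 = 8*I*sqrt(395) - 648 = -648 + 8*I*sqrt(395)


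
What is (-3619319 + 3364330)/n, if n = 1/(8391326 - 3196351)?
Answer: -1324661480275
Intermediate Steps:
n = 1/5194975 ≈ 1.9249e-7
(-3619319 + 3364330)/n = (-3619319 + 3364330)/(1/5194975) = -254989*5194975 = -1324661480275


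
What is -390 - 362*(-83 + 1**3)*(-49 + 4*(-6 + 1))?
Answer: -2048586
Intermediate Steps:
-390 - 362*(-83 + 1**3)*(-49 + 4*(-6 + 1)) = -390 - 362*(-83 + 1)*(-49 + 4*(-5)) = -390 - (-29684)*(-49 - 20) = -390 - (-29684)*(-69) = -390 - 362*5658 = -390 - 2048196 = -2048586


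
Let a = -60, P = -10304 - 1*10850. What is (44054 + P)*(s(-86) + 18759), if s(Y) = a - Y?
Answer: 430176500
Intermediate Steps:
P = -21154 (P = -10304 - 10850 = -21154)
s(Y) = -60 - Y
(44054 + P)*(s(-86) + 18759) = (44054 - 21154)*((-60 - 1*(-86)) + 18759) = 22900*((-60 + 86) + 18759) = 22900*(26 + 18759) = 22900*18785 = 430176500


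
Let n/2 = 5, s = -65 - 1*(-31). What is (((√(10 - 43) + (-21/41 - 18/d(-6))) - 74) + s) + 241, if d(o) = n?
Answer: 26791/205 + I*√33 ≈ 130.69 + 5.7446*I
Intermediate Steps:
s = -34 (s = -65 + 31 = -34)
n = 10 (n = 2*5 = 10)
d(o) = 10
(((√(10 - 43) + (-21/41 - 18/d(-6))) - 74) + s) + 241 = (((√(10 - 43) + (-21/41 - 18/10)) - 74) - 34) + 241 = (((√(-33) + (-21*1/41 - 18*⅒)) - 74) - 34) + 241 = (((I*√33 + (-21/41 - 9/5)) - 74) - 34) + 241 = (((I*√33 - 474/205) - 74) - 34) + 241 = (((-474/205 + I*√33) - 74) - 34) + 241 = ((-15644/205 + I*√33) - 34) + 241 = (-22614/205 + I*√33) + 241 = 26791/205 + I*√33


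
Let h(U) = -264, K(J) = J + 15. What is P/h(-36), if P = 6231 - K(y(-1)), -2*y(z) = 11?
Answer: -12443/528 ≈ -23.566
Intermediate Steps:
y(z) = -11/2 (y(z) = -½*11 = -11/2)
K(J) = 15 + J
P = 12443/2 (P = 6231 - (15 - 11/2) = 6231 - 1*19/2 = 6231 - 19/2 = 12443/2 ≈ 6221.5)
P/h(-36) = (12443/2)/(-264) = (12443/2)*(-1/264) = -12443/528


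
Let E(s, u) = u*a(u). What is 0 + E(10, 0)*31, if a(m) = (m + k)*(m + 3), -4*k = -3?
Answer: 0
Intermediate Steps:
k = ¾ (k = -¼*(-3) = ¾ ≈ 0.75000)
a(m) = (3 + m)*(¾ + m) (a(m) = (m + ¾)*(m + 3) = (¾ + m)*(3 + m) = (3 + m)*(¾ + m))
E(s, u) = u*(9/4 + u² + 15*u/4)
0 + E(10, 0)*31 = 0 + ((¼)*0*(9 + 4*0² + 15*0))*31 = 0 + ((¼)*0*(9 + 4*0 + 0))*31 = 0 + ((¼)*0*(9 + 0 + 0))*31 = 0 + ((¼)*0*9)*31 = 0 + 0*31 = 0 + 0 = 0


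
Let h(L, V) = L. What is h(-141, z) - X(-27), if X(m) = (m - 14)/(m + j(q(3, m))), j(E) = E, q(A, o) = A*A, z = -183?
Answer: -2579/18 ≈ -143.28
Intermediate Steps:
q(A, o) = A²
X(m) = (-14 + m)/(9 + m) (X(m) = (m - 14)/(m + 3²) = (-14 + m)/(m + 9) = (-14 + m)/(9 + m))
h(-141, z) - X(-27) = -141 - (-14 - 27)/(9 - 27) = -141 - (-41)/(-18) = -141 - (-1)*(-41)/18 = -141 - 1*41/18 = -141 - 41/18 = -2579/18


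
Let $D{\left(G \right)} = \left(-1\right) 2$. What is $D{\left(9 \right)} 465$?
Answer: $-930$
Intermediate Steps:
$D{\left(G \right)} = -2$
$D{\left(9 \right)} 465 = \left(-2\right) 465 = -930$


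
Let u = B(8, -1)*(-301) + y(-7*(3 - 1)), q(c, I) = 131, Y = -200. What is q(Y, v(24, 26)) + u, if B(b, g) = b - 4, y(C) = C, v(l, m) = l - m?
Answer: -1087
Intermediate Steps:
B(b, g) = -4 + b
u = -1218 (u = (-4 + 8)*(-301) - 7*(3 - 1) = 4*(-301) - 7*2 = -1204 - 7*2 = -1204 - 14 = -1218)
q(Y, v(24, 26)) + u = 131 - 1218 = -1087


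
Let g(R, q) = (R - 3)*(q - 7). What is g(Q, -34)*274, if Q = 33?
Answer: -337020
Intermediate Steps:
g(R, q) = (-7 + q)*(-3 + R) (g(R, q) = (-3 + R)*(-7 + q) = (-7 + q)*(-3 + R))
g(Q, -34)*274 = (21 - 7*33 - 3*(-34) + 33*(-34))*274 = (21 - 231 + 102 - 1122)*274 = -1230*274 = -337020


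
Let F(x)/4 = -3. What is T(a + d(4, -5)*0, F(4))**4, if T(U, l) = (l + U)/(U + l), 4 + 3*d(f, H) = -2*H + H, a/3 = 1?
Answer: 1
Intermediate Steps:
a = 3 (a = 3*1 = 3)
F(x) = -12 (F(x) = 4*(-3) = -12)
d(f, H) = -4/3 - H/3 (d(f, H) = -4/3 + (-2*H + H)/3 = -4/3 + (-H)/3 = -4/3 - H/3)
T(U, l) = 1 (T(U, l) = (U + l)/(U + l) = 1)
T(a + d(4, -5)*0, F(4))**4 = 1**4 = 1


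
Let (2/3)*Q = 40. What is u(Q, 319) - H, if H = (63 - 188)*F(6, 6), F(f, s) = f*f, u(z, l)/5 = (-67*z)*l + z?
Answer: -6407100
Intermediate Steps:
Q = 60 (Q = (3/2)*40 = 60)
u(z, l) = 5*z - 335*l*z (u(z, l) = 5*((-67*z)*l + z) = 5*(-67*l*z + z) = 5*(z - 67*l*z) = 5*z - 335*l*z)
F(f, s) = f²
H = -4500 (H = (63 - 188)*6² = -125*36 = -4500)
u(Q, 319) - H = 5*60*(1 - 67*319) - 1*(-4500) = 5*60*(1 - 21373) + 4500 = 5*60*(-21372) + 4500 = -6411600 + 4500 = -6407100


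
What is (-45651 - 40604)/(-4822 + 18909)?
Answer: -86255/14087 ≈ -6.1230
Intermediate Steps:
(-45651 - 40604)/(-4822 + 18909) = -86255/14087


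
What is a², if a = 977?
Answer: 954529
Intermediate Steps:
a² = 977² = 954529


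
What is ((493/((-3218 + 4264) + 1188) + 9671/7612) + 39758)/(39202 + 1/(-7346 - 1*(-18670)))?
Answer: 319015206607069/314542107763433 ≈ 1.0142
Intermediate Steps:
((493/((-3218 + 4264) + 1188) + 9671/7612) + 39758)/(39202 + 1/(-7346 - 1*(-18670))) = ((493/(1046 + 1188) + 9671*(1/7612)) + 39758)/(39202 + 1/(-7346 + 18670)) = ((493/2234 + 9671/7612) + 39758)/(39202 + 1/11324) = ((493*(1/2234) + 9671/7612) + 39758)/(39202 + 1/11324) = ((493/2234 + 9671/7612) + 39758)/(443923449/11324) = (12678865/8502604 + 39758)*(11324/443923449) = (338059208697/8502604)*(11324/443923449) = 319015206607069/314542107763433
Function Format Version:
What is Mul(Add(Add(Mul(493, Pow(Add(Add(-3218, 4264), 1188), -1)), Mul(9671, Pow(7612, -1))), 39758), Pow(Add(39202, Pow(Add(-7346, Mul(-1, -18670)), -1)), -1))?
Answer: Rational(319015206607069, 314542107763433) ≈ 1.0142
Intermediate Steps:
Mul(Add(Add(Mul(493, Pow(Add(Add(-3218, 4264), 1188), -1)), Mul(9671, Pow(7612, -1))), 39758), Pow(Add(39202, Pow(Add(-7346, Mul(-1, -18670)), -1)), -1)) = Mul(Add(Add(Mul(493, Pow(Add(1046, 1188), -1)), Mul(9671, Rational(1, 7612))), 39758), Pow(Add(39202, Pow(Add(-7346, 18670), -1)), -1)) = Mul(Add(Add(Mul(493, Pow(2234, -1)), Rational(9671, 7612)), 39758), Pow(Add(39202, Pow(11324, -1)), -1)) = Mul(Add(Add(Mul(493, Rational(1, 2234)), Rational(9671, 7612)), 39758), Pow(Add(39202, Rational(1, 11324)), -1)) = Mul(Add(Add(Rational(493, 2234), Rational(9671, 7612)), 39758), Pow(Rational(443923449, 11324), -1)) = Mul(Add(Rational(12678865, 8502604), 39758), Rational(11324, 443923449)) = Mul(Rational(338059208697, 8502604), Rational(11324, 443923449)) = Rational(319015206607069, 314542107763433)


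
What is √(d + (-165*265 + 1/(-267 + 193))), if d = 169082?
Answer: 3*√76272762/74 ≈ 354.06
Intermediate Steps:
√(d + (-165*265 + 1/(-267 + 193))) = √(169082 + (-165*265 + 1/(-267 + 193))) = √(169082 + (-43725 + 1/(-74))) = √(169082 + (-43725 - 1/74)) = √(169082 - 3235651/74) = √(9276417/74) = 3*√76272762/74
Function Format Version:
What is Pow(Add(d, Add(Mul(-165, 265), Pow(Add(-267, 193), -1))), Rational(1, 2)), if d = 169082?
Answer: Mul(Rational(3, 74), Pow(76272762, Rational(1, 2))) ≈ 354.06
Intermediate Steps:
Pow(Add(d, Add(Mul(-165, 265), Pow(Add(-267, 193), -1))), Rational(1, 2)) = Pow(Add(169082, Add(Mul(-165, 265), Pow(Add(-267, 193), -1))), Rational(1, 2)) = Pow(Add(169082, Add(-43725, Pow(-74, -1))), Rational(1, 2)) = Pow(Add(169082, Add(-43725, Rational(-1, 74))), Rational(1, 2)) = Pow(Add(169082, Rational(-3235651, 74)), Rational(1, 2)) = Pow(Rational(9276417, 74), Rational(1, 2)) = Mul(Rational(3, 74), Pow(76272762, Rational(1, 2)))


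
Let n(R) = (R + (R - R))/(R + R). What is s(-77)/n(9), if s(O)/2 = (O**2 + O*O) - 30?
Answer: 47312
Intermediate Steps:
n(R) = 1/2 (n(R) = (R + 0)/((2*R)) = R*(1/(2*R)) = 1/2)
s(O) = -60 + 4*O**2 (s(O) = 2*((O**2 + O*O) - 30) = 2*((O**2 + O**2) - 30) = 2*(2*O**2 - 30) = 2*(-30 + 2*O**2) = -60 + 4*O**2)
s(-77)/n(9) = (-60 + 4*(-77)**2)/(1/2) = (-60 + 4*5929)*2 = (-60 + 23716)*2 = 23656*2 = 47312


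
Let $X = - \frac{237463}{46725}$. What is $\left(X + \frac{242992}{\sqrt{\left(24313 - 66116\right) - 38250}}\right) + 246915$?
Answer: $\frac{11536865912}{46725} - \frac{242992 i \sqrt{277}}{4709} \approx 2.4691 \cdot 10^{5} - 858.82 i$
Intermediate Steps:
$X = - \frac{237463}{46725}$ ($X = \left(-237463\right) \frac{1}{46725} = - \frac{237463}{46725} \approx -5.0821$)
$\left(X + \frac{242992}{\sqrt{\left(24313 - 66116\right) - 38250}}\right) + 246915 = \left(- \frac{237463}{46725} + \frac{242992}{\sqrt{\left(24313 - 66116\right) - 38250}}\right) + 246915 = \left(- \frac{237463}{46725} + \frac{242992}{\sqrt{-41803 - 38250}}\right) + 246915 = \left(- \frac{237463}{46725} + \frac{242992}{\sqrt{-80053}}\right) + 246915 = \left(- \frac{237463}{46725} + \frac{242992}{17 i \sqrt{277}}\right) + 246915 = \left(- \frac{237463}{46725} + 242992 \left(- \frac{i \sqrt{277}}{4709}\right)\right) + 246915 = \left(- \frac{237463}{46725} - \frac{242992 i \sqrt{277}}{4709}\right) + 246915 = \frac{11536865912}{46725} - \frac{242992 i \sqrt{277}}{4709}$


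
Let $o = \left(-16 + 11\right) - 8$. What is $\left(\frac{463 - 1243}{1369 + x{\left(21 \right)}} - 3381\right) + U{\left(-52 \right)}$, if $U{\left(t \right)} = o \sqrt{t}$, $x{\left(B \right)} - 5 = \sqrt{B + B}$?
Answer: $- \frac{81844083}{24203} + \frac{10 \sqrt{42}}{24203} - 26 i \sqrt{13} \approx -3381.6 - 93.744 i$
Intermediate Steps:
$o = -13$ ($o = -5 - 8 = -13$)
$x{\left(B \right)} = 5 + \sqrt{2} \sqrt{B}$ ($x{\left(B \right)} = 5 + \sqrt{B + B} = 5 + \sqrt{2 B} = 5 + \sqrt{2} \sqrt{B}$)
$U{\left(t \right)} = - 13 \sqrt{t}$
$\left(\frac{463 - 1243}{1369 + x{\left(21 \right)}} - 3381\right) + U{\left(-52 \right)} = \left(\frac{463 - 1243}{1369 + \left(5 + \sqrt{2} \sqrt{21}\right)} - 3381\right) - 13 \sqrt{-52} = \left(- \frac{780}{1369 + \left(5 + \sqrt{42}\right)} - 3381\right) - 13 \cdot 2 i \sqrt{13} = \left(- \frac{780}{1374 + \sqrt{42}} - 3381\right) - 26 i \sqrt{13} = \left(-3381 - \frac{780}{1374 + \sqrt{42}}\right) - 26 i \sqrt{13} = -3381 - \frac{780}{1374 + \sqrt{42}} - 26 i \sqrt{13}$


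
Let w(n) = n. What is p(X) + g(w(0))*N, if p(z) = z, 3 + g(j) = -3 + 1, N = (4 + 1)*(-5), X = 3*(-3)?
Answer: 116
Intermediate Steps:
X = -9
N = -25 (N = 5*(-5) = -25)
g(j) = -5 (g(j) = -3 + (-3 + 1) = -3 - 2 = -5)
p(X) + g(w(0))*N = -9 - 5*(-25) = -9 + 125 = 116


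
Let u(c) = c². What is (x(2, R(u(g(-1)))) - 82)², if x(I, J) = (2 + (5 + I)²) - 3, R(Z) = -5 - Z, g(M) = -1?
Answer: 1156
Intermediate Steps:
x(I, J) = -1 + (5 + I)²
(x(2, R(u(g(-1)))) - 82)² = ((-1 + (5 + 2)²) - 82)² = ((-1 + 7²) - 82)² = ((-1 + 49) - 82)² = (48 - 82)² = (-34)² = 1156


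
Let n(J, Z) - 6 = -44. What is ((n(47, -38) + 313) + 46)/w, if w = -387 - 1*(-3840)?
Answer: 107/1151 ≈ 0.092963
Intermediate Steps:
w = 3453 (w = -387 + 3840 = 3453)
n(J, Z) = -38 (n(J, Z) = 6 - 44 = -38)
((n(47, -38) + 313) + 46)/w = ((-38 + 313) + 46)/3453 = (275 + 46)*(1/3453) = 321*(1/3453) = 107/1151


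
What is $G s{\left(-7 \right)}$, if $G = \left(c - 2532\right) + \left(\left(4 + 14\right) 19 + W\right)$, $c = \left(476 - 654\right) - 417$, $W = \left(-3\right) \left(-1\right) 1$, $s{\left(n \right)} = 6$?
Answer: $-16692$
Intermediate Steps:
$W = 3$ ($W = 3 \cdot 1 = 3$)
$c = -595$ ($c = -178 - 417 = -595$)
$G = -2782$ ($G = \left(-595 - 2532\right) + \left(\left(4 + 14\right) 19 + 3\right) = -3127 + \left(18 \cdot 19 + 3\right) = -3127 + \left(342 + 3\right) = -3127 + 345 = -2782$)
$G s{\left(-7 \right)} = \left(-2782\right) 6 = -16692$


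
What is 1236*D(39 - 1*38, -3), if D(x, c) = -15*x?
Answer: -18540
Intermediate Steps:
1236*D(39 - 1*38, -3) = 1236*(-15*(39 - 1*38)) = 1236*(-15*(39 - 38)) = 1236*(-15*1) = 1236*(-15) = -18540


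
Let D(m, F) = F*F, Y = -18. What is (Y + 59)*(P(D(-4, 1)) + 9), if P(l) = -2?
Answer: 287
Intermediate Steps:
D(m, F) = F²
(Y + 59)*(P(D(-4, 1)) + 9) = (-18 + 59)*(-2 + 9) = 41*7 = 287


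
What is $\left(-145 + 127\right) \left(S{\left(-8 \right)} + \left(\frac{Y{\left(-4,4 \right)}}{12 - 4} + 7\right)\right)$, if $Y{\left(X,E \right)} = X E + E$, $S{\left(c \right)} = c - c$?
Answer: $-99$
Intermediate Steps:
$S{\left(c \right)} = 0$
$Y{\left(X,E \right)} = E + E X$ ($Y{\left(X,E \right)} = E X + E = E + E X$)
$\left(-145 + 127\right) \left(S{\left(-8 \right)} + \left(\frac{Y{\left(-4,4 \right)}}{12 - 4} + 7\right)\right) = \left(-145 + 127\right) \left(0 + \left(\frac{4 \left(1 - 4\right)}{12 - 4} + 7\right)\right) = - 18 \left(0 + \left(\frac{4 \left(-3\right)}{8} + 7\right)\right) = - 18 \left(0 + \left(\frac{1}{8} \left(-12\right) + 7\right)\right) = - 18 \left(0 + \left(- \frac{3}{2} + 7\right)\right) = - 18 \left(0 + \frac{11}{2}\right) = \left(-18\right) \frac{11}{2} = -99$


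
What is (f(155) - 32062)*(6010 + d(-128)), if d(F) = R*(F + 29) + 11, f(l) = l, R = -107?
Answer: -530102898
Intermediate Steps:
d(F) = -3092 - 107*F (d(F) = -107*(F + 29) + 11 = -107*(29 + F) + 11 = (-3103 - 107*F) + 11 = -3092 - 107*F)
(f(155) - 32062)*(6010 + d(-128)) = (155 - 32062)*(6010 + (-3092 - 107*(-128))) = -31907*(6010 + (-3092 + 13696)) = -31907*(6010 + 10604) = -31907*16614 = -530102898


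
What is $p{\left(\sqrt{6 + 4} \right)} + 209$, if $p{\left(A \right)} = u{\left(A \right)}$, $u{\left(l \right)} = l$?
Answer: $209 + \sqrt{10} \approx 212.16$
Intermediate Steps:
$p{\left(A \right)} = A$
$p{\left(\sqrt{6 + 4} \right)} + 209 = \sqrt{6 + 4} + 209 = \sqrt{10} + 209 = 209 + \sqrt{10}$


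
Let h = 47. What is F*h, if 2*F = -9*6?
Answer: -1269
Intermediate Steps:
F = -27 (F = (-9*6)/2 = (½)*(-54) = -27)
F*h = -27*47 = -1269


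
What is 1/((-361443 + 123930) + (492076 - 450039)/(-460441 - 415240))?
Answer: -875681/207985663390 ≈ -4.2103e-6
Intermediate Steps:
1/((-361443 + 123930) + (492076 - 450039)/(-460441 - 415240)) = 1/(-237513 + 42037/(-875681)) = 1/(-237513 + 42037*(-1/875681)) = 1/(-237513 - 42037/875681) = 1/(-207985663390/875681) = -875681/207985663390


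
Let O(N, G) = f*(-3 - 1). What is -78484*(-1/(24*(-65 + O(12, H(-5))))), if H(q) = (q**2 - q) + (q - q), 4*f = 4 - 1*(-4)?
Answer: -19621/438 ≈ -44.797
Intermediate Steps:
f = 2 (f = (4 - 1*(-4))/4 = (4 + 4)/4 = (1/4)*8 = 2)
H(q) = q**2 - q (H(q) = (q**2 - q) + 0 = q**2 - q)
O(N, G) = -8 (O(N, G) = 2*(-3 - 1) = 2*(-4) = -8)
-78484*(-1/(24*(-65 + O(12, H(-5))))) = -78484*(-1/(24*(-65 - 8))) = -78484/((-24*(-73))) = -78484/1752 = -78484*1/1752 = -19621/438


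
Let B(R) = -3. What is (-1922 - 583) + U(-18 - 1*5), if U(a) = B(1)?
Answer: -2508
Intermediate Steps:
U(a) = -3
(-1922 - 583) + U(-18 - 1*5) = (-1922 - 583) - 3 = -2505 - 3 = -2508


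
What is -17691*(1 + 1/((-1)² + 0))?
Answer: -35382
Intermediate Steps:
-17691*(1 + 1/((-1)² + 0)) = -17691*(1 + 1/(1 + 0)) = -17691*(1 + 1/1) = -17691*(1 + 1) = -17691*2 = -35382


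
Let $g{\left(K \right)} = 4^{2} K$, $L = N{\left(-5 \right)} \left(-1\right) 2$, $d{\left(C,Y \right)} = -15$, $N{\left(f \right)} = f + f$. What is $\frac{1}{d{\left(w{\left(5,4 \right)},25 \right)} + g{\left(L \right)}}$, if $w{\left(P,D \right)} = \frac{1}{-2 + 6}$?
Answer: $\frac{1}{305} \approx 0.0032787$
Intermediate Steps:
$w{\left(P,D \right)} = \frac{1}{4}$
$N{\left(f \right)} = 2 f$
$L = 20$ ($L = 2 \left(-5\right) \left(-1\right) 2 = \left(-10\right) \left(-1\right) 2 = 10 \cdot 2 = 20$)
$g{\left(K \right)} = 16 K$
$\frac{1}{d{\left(w{\left(5,4 \right)},25 \right)} + g{\left(L \right)}} = \frac{1}{-15 + 16 \cdot 20} = \frac{1}{-15 + 320} = \frac{1}{305}$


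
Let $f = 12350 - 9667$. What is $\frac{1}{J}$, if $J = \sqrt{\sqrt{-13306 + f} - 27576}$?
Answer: $\frac{1}{\sqrt{-27576 + i \sqrt{10623}}} \approx 1.125 \cdot 10^{-5} - 0.0060219 i$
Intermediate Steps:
$f = 2683$ ($f = 12350 - 9667 = 2683$)
$J = \sqrt{-27576 + i \sqrt{10623}}$ ($J = \sqrt{\sqrt{-13306 + 2683} - 27576} = \sqrt{\sqrt{-10623} - 27576} = \sqrt{i \sqrt{10623} - 27576} = \sqrt{-27576 + i \sqrt{10623}} \approx 0.3103 + 166.06 i$)
$\frac{1}{J} = \frac{1}{\sqrt{-27576 + i \sqrt{10623}}}$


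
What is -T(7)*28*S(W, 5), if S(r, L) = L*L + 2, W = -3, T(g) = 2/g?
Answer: -216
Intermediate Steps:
S(r, L) = 2 + L² (S(r, L) = L² + 2 = 2 + L²)
-T(7)*28*S(W, 5) = -(2/7)*28*(2 + 5²) = -(2*(⅐))*28*(2 + 25) = -(2/7)*28*27 = -8*27 = -1*216 = -216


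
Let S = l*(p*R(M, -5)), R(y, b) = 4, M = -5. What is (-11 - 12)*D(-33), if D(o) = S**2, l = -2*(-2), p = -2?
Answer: -23552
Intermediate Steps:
l = 4
S = -32 (S = 4*(-2*4) = 4*(-8) = -32)
D(o) = 1024 (D(o) = (-32)**2 = 1024)
(-11 - 12)*D(-33) = (-11 - 12)*1024 = -23*1024 = -23552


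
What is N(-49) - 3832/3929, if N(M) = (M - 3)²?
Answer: 10620184/3929 ≈ 2703.0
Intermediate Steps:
N(M) = (-3 + M)²
N(-49) - 3832/3929 = (-3 - 49)² - 3832/3929 = (-52)² - 3832*1/3929 = 2704 - 3832/3929 = 10620184/3929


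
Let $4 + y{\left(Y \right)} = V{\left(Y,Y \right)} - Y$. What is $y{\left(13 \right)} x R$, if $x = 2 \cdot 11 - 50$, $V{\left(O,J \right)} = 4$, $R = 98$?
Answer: $35672$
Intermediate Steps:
$y{\left(Y \right)} = - Y$ ($y{\left(Y \right)} = -4 - \left(-4 + Y\right) = - Y$)
$x = -28$ ($x = 22 - 50 = -28$)
$y{\left(13 \right)} x R = \left(-1\right) 13 \left(-28\right) 98 = \left(-13\right) \left(-28\right) 98 = 364 \cdot 98 = 35672$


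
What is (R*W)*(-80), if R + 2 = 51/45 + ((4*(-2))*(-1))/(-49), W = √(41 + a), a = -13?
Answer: 24224*√7/147 ≈ 435.99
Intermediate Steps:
W = 2*√7 (W = √(41 - 13) = √28 = 2*√7 ≈ 5.2915)
R = -757/735 (R = -2 + (51/45 + ((4*(-2))*(-1))/(-49)) = -2 + (51*(1/45) - 8*(-1)*(-1/49)) = -2 + (17/15 + 8*(-1/49)) = -2 + (17/15 - 8/49) = -2 + 713/735 = -757/735 ≈ -1.0299)
(R*W)*(-80) = -1514*√7/735*(-80) = 24224*√7/147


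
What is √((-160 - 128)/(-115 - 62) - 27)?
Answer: I*√88323/59 ≈ 5.0371*I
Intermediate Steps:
√((-160 - 128)/(-115 - 62) - 27) = √(-288/(-177) - 27) = √(-288*(-1/177) - 27) = √(96/59 - 27) = √(-1497/59) = I*√88323/59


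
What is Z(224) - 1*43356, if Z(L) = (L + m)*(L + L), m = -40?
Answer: 39076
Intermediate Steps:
Z(L) = 2*L*(-40 + L) (Z(L) = (L - 40)*(L + L) = (-40 + L)*(2*L) = 2*L*(-40 + L))
Z(224) - 1*43356 = 2*224*(-40 + 224) - 1*43356 = 2*224*184 - 43356 = 82432 - 43356 = 39076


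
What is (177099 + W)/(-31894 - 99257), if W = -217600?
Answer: 40501/131151 ≈ 0.30881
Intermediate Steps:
(177099 + W)/(-31894 - 99257) = (177099 - 217600)/(-31894 - 99257) = -40501/(-131151) = -40501*(-1/131151) = 40501/131151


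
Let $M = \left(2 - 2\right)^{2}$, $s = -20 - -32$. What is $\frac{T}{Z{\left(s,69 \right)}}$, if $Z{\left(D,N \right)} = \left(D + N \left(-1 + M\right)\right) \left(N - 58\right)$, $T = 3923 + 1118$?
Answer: $- \frac{5041}{627} \approx -8.0399$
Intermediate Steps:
$s = 12$ ($s = -20 + 32 = 12$)
$M = 0$ ($M = 0^{2} = 0$)
$T = 5041$
$Z{\left(D,N \right)} = \left(-58 + N\right) \left(D - N\right)$ ($Z{\left(D,N \right)} = \left(D + N \left(-1 + 0\right)\right) \left(N - 58\right) = \left(D + N \left(-1\right)\right) \left(-58 + N\right) = \left(D - N\right) \left(-58 + N\right) = \left(-58 + N\right) \left(D - N\right)$)
$\frac{T}{Z{\left(s,69 \right)}} = \frac{5041}{- 69^{2} - 696 + 58 \cdot 69 + 12 \cdot 69} = \frac{5041}{\left(-1\right) 4761 - 696 + 4002 + 828} = \frac{5041}{-4761 - 696 + 4002 + 828} = \frac{5041}{-627} = 5041 \left(- \frac{1}{627}\right) = - \frac{5041}{627}$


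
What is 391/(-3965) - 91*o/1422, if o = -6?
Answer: 268148/939705 ≈ 0.28535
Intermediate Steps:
391/(-3965) - 91*o/1422 = 391/(-3965) - 91*(-6)/1422 = 391*(-1/3965) + 546*(1/1422) = -391/3965 + 91/237 = 268148/939705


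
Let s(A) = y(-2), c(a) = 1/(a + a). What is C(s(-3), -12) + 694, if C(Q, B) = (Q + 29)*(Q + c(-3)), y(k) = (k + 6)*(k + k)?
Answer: 2903/6 ≈ 483.83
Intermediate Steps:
y(k) = 2*k*(6 + k) (y(k) = (6 + k)*(2*k) = 2*k*(6 + k))
c(a) = 1/(2*a)
s(A) = -16 (s(A) = 2*(-2)*(6 - 2) = 2*(-2)*4 = -16)
C(Q, B) = (29 + Q)*(-⅙ + Q) (C(Q, B) = (Q + 29)*(Q + (½)/(-3)) = (29 + Q)*(Q + (½)*(-⅓)) = (29 + Q)*(Q - ⅙) = (29 + Q)*(-⅙ + Q))
C(s(-3), -12) + 694 = (-29/6 + (-16)² + (173/6)*(-16)) + 694 = (-29/6 + 256 - 1384/3) + 694 = -1261/6 + 694 = 2903/6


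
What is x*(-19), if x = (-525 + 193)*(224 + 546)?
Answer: 4857160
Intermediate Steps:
x = -255640 (x = -332*770 = -255640)
x*(-19) = -255640*(-19) = 4857160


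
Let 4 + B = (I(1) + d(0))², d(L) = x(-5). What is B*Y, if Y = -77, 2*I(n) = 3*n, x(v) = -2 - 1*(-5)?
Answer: -5005/4 ≈ -1251.3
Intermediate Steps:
x(v) = 3 (x(v) = -2 + 5 = 3)
d(L) = 3
I(n) = 3*n/2 (I(n) = (3*n)/2 = 3*n/2)
B = 65/4 (B = -4 + ((3/2)*1 + 3)² = -4 + (3/2 + 3)² = -4 + (9/2)² = -4 + 81/4 = 65/4 ≈ 16.250)
B*Y = (65/4)*(-77) = -5005/4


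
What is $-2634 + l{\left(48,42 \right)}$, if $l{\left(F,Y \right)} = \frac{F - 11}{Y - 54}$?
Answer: $- \frac{31645}{12} \approx -2637.1$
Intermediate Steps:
$l{\left(F,Y \right)} = \frac{-11 + F}{-54 + Y}$
$-2634 + l{\left(48,42 \right)} = -2634 + \frac{-11 + 48}{-54 + 42} = -2634 + \frac{1}{-12} \cdot 37 = -2634 - \frac{37}{12} = - \frac{31645}{12}$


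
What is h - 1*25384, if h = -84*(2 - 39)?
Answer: -22276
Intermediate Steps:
h = 3108 (h = -84*(-37) = 3108)
h - 1*25384 = 3108 - 1*25384 = 3108 - 25384 = -22276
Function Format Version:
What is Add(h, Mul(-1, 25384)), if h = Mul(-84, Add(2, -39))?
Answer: -22276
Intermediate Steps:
h = 3108 (h = Mul(-84, -37) = 3108)
Add(h, Mul(-1, 25384)) = Add(3108, Mul(-1, 25384)) = Add(3108, -25384) = -22276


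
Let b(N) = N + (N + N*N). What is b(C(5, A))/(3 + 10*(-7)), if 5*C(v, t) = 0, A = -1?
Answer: 0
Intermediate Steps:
C(v, t) = 0 (C(v, t) = (⅕)*0 = 0)
b(N) = N² + 2*N (b(N) = N + (N + N²) = N² + 2*N)
b(C(5, A))/(3 + 10*(-7)) = (0*(2 + 0))/(3 + 10*(-7)) = (0*2)/(3 - 70) = 0/(-67) = 0*(-1/67) = 0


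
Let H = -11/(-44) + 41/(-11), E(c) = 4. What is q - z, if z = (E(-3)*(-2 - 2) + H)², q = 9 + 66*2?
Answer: -461473/1936 ≈ -238.36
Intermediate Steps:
q = 141 (q = 9 + 132 = 141)
H = -153/44 (H = -11*(-1/44) + 41*(-1/11) = ¼ - 41/11 = -153/44 ≈ -3.4773)
z = 734449/1936 (z = (4*(-2 - 2) - 153/44)² = (4*(-4) - 153/44)² = (-16 - 153/44)² = (-857/44)² = 734449/1936 ≈ 379.36)
q - z = 141 - 1*734449/1936 = 141 - 734449/1936 = -461473/1936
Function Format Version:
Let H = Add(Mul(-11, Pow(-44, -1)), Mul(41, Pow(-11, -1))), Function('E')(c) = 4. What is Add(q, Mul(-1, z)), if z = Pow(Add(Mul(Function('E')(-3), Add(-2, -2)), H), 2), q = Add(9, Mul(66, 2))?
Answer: Rational(-461473, 1936) ≈ -238.36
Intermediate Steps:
q = 141 (q = Add(9, 132) = 141)
H = Rational(-153, 44) (H = Add(Mul(-11, Rational(-1, 44)), Mul(41, Rational(-1, 11))) = Add(Rational(1, 4), Rational(-41, 11)) = Rational(-153, 44) ≈ -3.4773)
z = Rational(734449, 1936) (z = Pow(Add(Mul(4, Add(-2, -2)), Rational(-153, 44)), 2) = Pow(Add(Mul(4, -4), Rational(-153, 44)), 2) = Pow(Add(-16, Rational(-153, 44)), 2) = Pow(Rational(-857, 44), 2) = Rational(734449, 1936) ≈ 379.36)
Add(q, Mul(-1, z)) = Add(141, Mul(-1, Rational(734449, 1936))) = Add(141, Rational(-734449, 1936)) = Rational(-461473, 1936)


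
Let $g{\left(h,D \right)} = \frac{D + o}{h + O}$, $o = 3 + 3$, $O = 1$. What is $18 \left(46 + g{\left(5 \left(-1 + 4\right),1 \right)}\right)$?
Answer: $\frac{6687}{8} \approx 835.88$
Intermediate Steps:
$o = 6$
$g{\left(h,D \right)} = \frac{6 + D}{1 + h}$ ($g{\left(h,D \right)} = \frac{D + 6}{h + 1} = \frac{6 + D}{1 + h}$)
$18 \left(46 + g{\left(5 \left(-1 + 4\right),1 \right)}\right) = 18 \left(46 + \frac{6 + 1}{1 + 5 \left(-1 + 4\right)}\right) = 18 \left(46 + \frac{1}{1 + 5 \cdot 3} \cdot 7\right) = 18 \left(46 + \frac{1}{1 + 15} \cdot 7\right) = 18 \left(46 + \frac{1}{16} \cdot 7\right) = 18 \left(46 + \frac{7}{16}\right) = 18 \cdot \frac{743}{16} = \frac{6687}{8}$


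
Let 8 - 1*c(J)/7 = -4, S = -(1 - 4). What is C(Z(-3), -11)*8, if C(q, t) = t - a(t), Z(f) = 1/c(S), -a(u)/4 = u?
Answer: -440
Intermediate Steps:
a(u) = -4*u
S = 3 (S = -1*(-3) = 3)
c(J) = 84 (c(J) = 56 - 7*(-4) = 56 + 28 = 84)
Z(f) = 1/84
C(q, t) = 5*t (C(q, t) = t - (-4)*t = t + 4*t = 5*t)
C(Z(-3), -11)*8 = (5*(-11))*8 = -55*8 = -440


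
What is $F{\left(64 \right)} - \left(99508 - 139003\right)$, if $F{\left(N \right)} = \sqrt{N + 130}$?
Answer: $39495 + \sqrt{194} \approx 39509.0$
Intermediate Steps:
$F{\left(N \right)} = \sqrt{130 + N}$
$F{\left(64 \right)} - \left(99508 - 139003\right) = \sqrt{130 + 64} - \left(99508 - 139003\right) = \sqrt{194} - \left(99508 - 139003\right) = \sqrt{194} - -39495 = \sqrt{194} + 39495 = 39495 + \sqrt{194}$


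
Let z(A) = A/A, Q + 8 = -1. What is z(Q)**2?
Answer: 1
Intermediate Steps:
Q = -9 (Q = -8 - 1 = -9)
z(A) = 1
z(Q)**2 = 1**2 = 1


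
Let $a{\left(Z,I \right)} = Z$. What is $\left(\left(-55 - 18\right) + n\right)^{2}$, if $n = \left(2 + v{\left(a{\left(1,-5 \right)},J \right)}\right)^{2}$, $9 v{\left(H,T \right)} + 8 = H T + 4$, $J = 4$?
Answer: $4761$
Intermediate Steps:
$v{\left(H,T \right)} = - \frac{4}{9} + \frac{H T}{9}$ ($v{\left(H,T \right)} = - \frac{8}{9} + \frac{H T + 4}{9} = - \frac{8}{9} + \frac{4 + H T}{9} = - \frac{8}{9} + \left(\frac{4}{9} + \frac{H T}{9}\right) = - \frac{4}{9} + \frac{H T}{9}$)
$n = 4$ ($n = \left(2 - \left(\frac{4}{9} - \frac{4}{9}\right)\right)^{2} = \left(2 + \left(- \frac{4}{9} + \frac{4}{9}\right)\right)^{2} = \left(2 + 0\right)^{2} = 2^{2} = 4$)
$\left(\left(-55 - 18\right) + n\right)^{2} = \left(\left(-55 - 18\right) + 4\right)^{2} = \left(-73 + 4\right)^{2} = \left(-69\right)^{2} = 4761$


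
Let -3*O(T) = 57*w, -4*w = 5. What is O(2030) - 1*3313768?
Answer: -13254977/4 ≈ -3.3137e+6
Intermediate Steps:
w = -5/4 (w = -1/4*5 = -5/4 ≈ -1.2500)
O(T) = 95/4 (O(T) = -19*(-5)/4 = -1/3*(-285/4) = 95/4)
O(2030) - 1*3313768 = 95/4 - 1*3313768 = 95/4 - 3313768 = -13254977/4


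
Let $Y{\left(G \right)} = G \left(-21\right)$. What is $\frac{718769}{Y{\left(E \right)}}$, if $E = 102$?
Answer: $- \frac{718769}{2142} \approx -335.56$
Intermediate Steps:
$Y{\left(G \right)} = - 21 G$
$\frac{718769}{Y{\left(E \right)}} = \frac{718769}{\left(-21\right) 102} = \frac{718769}{-2142} = 718769 \left(- \frac{1}{2142}\right) = - \frac{718769}{2142}$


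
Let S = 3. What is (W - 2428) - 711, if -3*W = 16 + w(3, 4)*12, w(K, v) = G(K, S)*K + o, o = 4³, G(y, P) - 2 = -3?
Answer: -10165/3 ≈ -3388.3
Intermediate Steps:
G(y, P) = -1 (G(y, P) = 2 - 3 = -1)
o = 64
w(K, v) = 64 - K (w(K, v) = -K + 64 = 64 - K)
W = -748/3 (W = -(16 + (64 - 1*3)*12)/3 = -(16 + (64 - 3)*12)/3 = -(16 + 61*12)/3 = -(16 + 732)/3 = -⅓*748 = -748/3 ≈ -249.33)
(W - 2428) - 711 = (-748/3 - 2428) - 711 = -8032/3 - 711 = -10165/3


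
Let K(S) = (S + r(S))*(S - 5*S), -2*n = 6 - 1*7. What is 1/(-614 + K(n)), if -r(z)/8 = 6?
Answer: -1/519 ≈ -0.0019268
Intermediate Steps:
r(z) = -48 (r(z) = -8*6 = -48)
n = 1/2 (n = -(6 - 1*7)/2 = -(6 - 7)/2 = -1/2*(-1) = 1/2 ≈ 0.50000)
K(S) = -4*S*(-48 + S) (K(S) = (S - 48)*(S - 5*S) = (-48 + S)*(-4*S) = -4*S*(-48 + S))
1/(-614 + K(n)) = 1/(-614 + 4*(1/2)*(48 - 1*1/2)) = 1/(-614 + 4*(1/2)*(48 - 1/2)) = 1/(-614 + 4*(1/2)*(95/2)) = 1/(-614 + 95) = 1/(-519) = -1/519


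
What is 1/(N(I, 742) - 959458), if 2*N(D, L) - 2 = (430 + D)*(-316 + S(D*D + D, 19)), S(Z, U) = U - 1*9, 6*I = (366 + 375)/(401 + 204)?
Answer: -1210/1240586661 ≈ -9.7535e-7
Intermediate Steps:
I = 247/1210 (I = ((366 + 375)/(401 + 204))/6 = (741/605)/6 = (741*(1/605))/6 = (1/6)*(741/605) = 247/1210 ≈ 0.20413)
S(Z, U) = -9 + U (S(Z, U) = U - 9 = -9 + U)
N(D, L) = -65789 - 153*D (N(D, L) = 1 + ((430 + D)*(-316 + (-9 + 19)))/2 = 1 + ((430 + D)*(-316 + 10))/2 = 1 + ((430 + D)*(-306))/2 = 1 + (-131580 - 306*D)/2 = 1 + (-65790 - 153*D) = -65789 - 153*D)
1/(N(I, 742) - 959458) = 1/((-65789 - 153*247/1210) - 959458) = 1/((-65789 - 37791/1210) - 959458) = 1/(-79642481/1210 - 959458) = 1/(-1240586661/1210) = -1210/1240586661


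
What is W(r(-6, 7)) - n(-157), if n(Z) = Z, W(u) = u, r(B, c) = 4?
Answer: 161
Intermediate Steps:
W(r(-6, 7)) - n(-157) = 4 - 1*(-157) = 4 + 157 = 161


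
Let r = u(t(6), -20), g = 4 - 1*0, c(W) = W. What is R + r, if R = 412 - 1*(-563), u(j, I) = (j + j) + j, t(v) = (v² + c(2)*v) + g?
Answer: 1131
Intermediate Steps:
g = 4 (g = 4 + 0 = 4)
t(v) = 4 + v² + 2*v (t(v) = (v² + 2*v) + 4 = 4 + v² + 2*v)
u(j, I) = 3*j (u(j, I) = 2*j + j = 3*j)
R = 975 (R = 412 + 563 = 975)
r = 156 (r = 3*(4 + 6² + 2*6) = 3*(4 + 36 + 12) = 3*52 = 156)
R + r = 975 + 156 = 1131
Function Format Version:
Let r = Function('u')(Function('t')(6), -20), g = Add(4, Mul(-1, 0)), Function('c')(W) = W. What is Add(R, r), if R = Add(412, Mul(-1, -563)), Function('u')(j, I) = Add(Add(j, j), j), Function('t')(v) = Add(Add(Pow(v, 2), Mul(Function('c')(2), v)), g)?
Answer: 1131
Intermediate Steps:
g = 4 (g = Add(4, 0) = 4)
Function('t')(v) = Add(4, Pow(v, 2), Mul(2, v)) (Function('t')(v) = Add(Add(Pow(v, 2), Mul(2, v)), 4) = Add(4, Pow(v, 2), Mul(2, v)))
Function('u')(j, I) = Mul(3, j) (Function('u')(j, I) = Add(Mul(2, j), j) = Mul(3, j))
R = 975 (R = Add(412, 563) = 975)
r = 156 (r = Mul(3, Add(4, Pow(6, 2), Mul(2, 6))) = Mul(3, Add(4, 36, 12)) = Mul(3, 52) = 156)
Add(R, r) = Add(975, 156) = 1131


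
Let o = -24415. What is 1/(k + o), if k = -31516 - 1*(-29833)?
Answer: -1/26098 ≈ -3.8317e-5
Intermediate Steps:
k = -1683 (k = -31516 + 29833 = -1683)
1/(k + o) = 1/(-1683 - 24415) = 1/(-26098) = -1/26098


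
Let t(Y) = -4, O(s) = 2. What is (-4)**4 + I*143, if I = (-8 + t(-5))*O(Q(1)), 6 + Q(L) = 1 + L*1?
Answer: -3176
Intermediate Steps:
Q(L) = -5 + L (Q(L) = -6 + (1 + L*1) = -6 + (1 + L) = -5 + L)
I = -24 (I = (-8 - 4)*2 = -12*2 = -24)
(-4)**4 + I*143 = (-4)**4 - 24*143 = 256 - 3432 = -3176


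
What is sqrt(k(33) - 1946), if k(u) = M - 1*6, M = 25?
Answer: I*sqrt(1927) ≈ 43.898*I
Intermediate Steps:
k(u) = 19 (k(u) = 25 - 1*6 = 25 - 6 = 19)
sqrt(k(33) - 1946) = sqrt(19 - 1946) = sqrt(-1927) = I*sqrt(1927)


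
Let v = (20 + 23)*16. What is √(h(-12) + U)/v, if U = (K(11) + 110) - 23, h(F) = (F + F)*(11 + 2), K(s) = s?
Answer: I*√214/688 ≈ 0.021263*I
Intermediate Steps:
h(F) = 26*F (h(F) = (2*F)*13 = 26*F)
U = 98 (U = (11 + 110) - 23 = 121 - 23 = 98)
v = 688 (v = 43*16 = 688)
√(h(-12) + U)/v = √(26*(-12) + 98)/688 = √(-312 + 98)*(1/688) = √(-214)*(1/688) = (I*√214)*(1/688) = I*√214/688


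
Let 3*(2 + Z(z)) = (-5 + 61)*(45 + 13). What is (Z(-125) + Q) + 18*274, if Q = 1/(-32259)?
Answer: 193962613/32259 ≈ 6012.7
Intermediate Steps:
Z(z) = 3242/3 (Z(z) = -2 + ((-5 + 61)*(45 + 13))/3 = -2 + (56*58)/3 = -2 + (⅓)*3248 = -2 + 3248/3 = 3242/3)
Q = -1/32259 ≈ -3.0999e-5
(Z(-125) + Q) + 18*274 = (3242/3 - 1/32259) + 18*274 = 34861225/32259 + 4932 = 193962613/32259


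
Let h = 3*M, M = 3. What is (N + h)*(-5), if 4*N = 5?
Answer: -205/4 ≈ -51.250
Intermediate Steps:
N = 5/4 (N = (1/4)*5 = 5/4 ≈ 1.2500)
h = 9 (h = 3*3 = 9)
(N + h)*(-5) = (5/4 + 9)*(-5) = (41/4)*(-5) = -205/4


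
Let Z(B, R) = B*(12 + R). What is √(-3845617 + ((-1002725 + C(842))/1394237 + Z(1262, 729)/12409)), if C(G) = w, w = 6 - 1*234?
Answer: 2*I*√287769249995805232575298118/17301086933 ≈ 1961.0*I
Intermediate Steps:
w = -228 (w = 6 - 234 = -228)
C(G) = -228
√(-3845617 + ((-1002725 + C(842))/1394237 + Z(1262, 729)/12409)) = √(-3845617 + ((-1002725 - 228)/1394237 + (1262*(12 + 729))/12409)) = √(-3845617 + (-1002953*1/1394237 + (1262*741)*(1/12409))) = √(-3845617 + (-1002953/1394237 + 935142*(1/12409))) = √(-3845617 + (-1002953/1394237 + 935142/12409)) = √(-3845617 + 1291363932877/17301086933) = √(-66532062664089784/17301086933) = 2*I*√287769249995805232575298118/17301086933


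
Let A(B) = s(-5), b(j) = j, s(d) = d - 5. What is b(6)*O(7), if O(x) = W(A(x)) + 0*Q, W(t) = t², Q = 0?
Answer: 600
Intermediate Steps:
s(d) = -5 + d
A(B) = -10 (A(B) = -5 - 5 = -10)
O(x) = 100 (O(x) = (-10)² + 0*0 = 100 + 0 = 100)
b(6)*O(7) = 6*100 = 600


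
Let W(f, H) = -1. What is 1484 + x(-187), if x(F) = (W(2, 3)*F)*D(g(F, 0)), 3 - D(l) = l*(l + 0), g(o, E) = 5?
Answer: -2630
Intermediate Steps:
D(l) = 3 - l² (D(l) = 3 - l*(l + 0) = 3 - l*l = 3 - l²)
x(F) = 22*F (x(F) = (-F)*(3 - 1*5²) = (-F)*(3 - 1*25) = (-F)*(3 - 25) = -F*(-22) = 22*F)
1484 + x(-187) = 1484 + 22*(-187) = 1484 - 4114 = -2630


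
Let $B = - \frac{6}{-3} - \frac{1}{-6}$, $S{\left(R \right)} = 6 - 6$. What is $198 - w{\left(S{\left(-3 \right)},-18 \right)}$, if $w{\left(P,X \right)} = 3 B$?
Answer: $\frac{383}{2} \approx 191.5$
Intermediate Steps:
$S{\left(R \right)} = 0$ ($S{\left(R \right)} = 6 - 6 = 0$)
$B = \frac{13}{6}$ ($B = \left(-6\right) \left(- \frac{1}{3}\right) - - \frac{1}{6} = 2 + \frac{1}{6} = \frac{13}{6} \approx 2.1667$)
$w{\left(P,X \right)} = \frac{13}{2}$ ($w{\left(P,X \right)} = 3 \cdot \frac{13}{6} = \frac{13}{2}$)
$198 - w{\left(S{\left(-3 \right)},-18 \right)} = 198 - \frac{13}{2} = \frac{383}{2}$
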